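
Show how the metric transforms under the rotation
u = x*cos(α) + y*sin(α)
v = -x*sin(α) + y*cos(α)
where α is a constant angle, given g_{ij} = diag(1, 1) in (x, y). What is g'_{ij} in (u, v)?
Invert the transformation: x = u*cos(α) - v*sin(α), y = u*sin(α) + v*cos(α)
g'_{ij} = (∂x^k/∂x'^i)(∂x^l/∂x'^j) g_{kl}; with g_{kl} = δ_{kl} this is Σ_k (∂x^k/∂x'^i)(∂x^k/∂x'^j).
Jacobian: ∂x/∂u = cos(α), ∂x/∂v = -sin(α), ∂y/∂u = sin(α), ∂y/∂v = cos(α)
g'_{uu} = (cos(α))(cos(α)) + (sin(α))(sin(α)) = 1
g'_{uv} = (cos(α))(-sin(α)) + (sin(α))(cos(α)) = 0
g'_{vv} = (-sin(α))(-sin(α)) + (cos(α))(cos(α)) = 1
g'_{ij} = diag(1, 1)
The Euclidean metric is invariant under rotations.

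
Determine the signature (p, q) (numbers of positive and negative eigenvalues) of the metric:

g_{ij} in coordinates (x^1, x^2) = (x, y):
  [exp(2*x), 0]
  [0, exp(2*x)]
The metric is diagonal, so its eigenvalues are the diagonal entries: exp(2*x), exp(2*x) (at a generic point, where coordinate-dependent entries are positive).
2 positive, 0 negative.
(2, 0) - Riemannian (positive definite)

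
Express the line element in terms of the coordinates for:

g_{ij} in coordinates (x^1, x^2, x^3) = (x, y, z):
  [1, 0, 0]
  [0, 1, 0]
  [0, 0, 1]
ds^2 = g_{ij} dx^i dx^j; only the non-zero components contribute.
ds^2 = dx^2 + dy^2 + dz^2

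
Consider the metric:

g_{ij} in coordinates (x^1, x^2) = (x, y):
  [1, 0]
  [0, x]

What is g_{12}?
With x^1 = x, x^2 = y, g_{12} = g_{xy} is the row-1, column-2 entry of the matrix.
g_{12} = 0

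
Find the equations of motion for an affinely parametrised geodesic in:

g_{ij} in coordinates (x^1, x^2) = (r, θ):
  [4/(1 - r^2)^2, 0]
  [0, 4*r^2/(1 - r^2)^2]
Geodesic equation: d^2x^k/dλ^2 + Γ^k_{ij} (dx^i/dλ)(dx^j/dλ) = 0.
Non-zero Christoffel symbols:
Γ^r_{r r} = 2*r/(1 - r^2)
Γ^r_{θ θ} = (r^3 + r)/(r^2 - 1)
Γ^θ_{r θ} = (-r^2 - 1)/(r^3 - r)
Substituting (the symmetric pair Γ^k_{ij}, Γ^k_{ji} combines into a factor 2):
d^2r/dλ^2 + (2*r/(1 - r^2)) (dr/dλ)^2 + ((r^3 + r)/(r^2 - 1)) (dθ/dλ)^2 = 0
d^2θ/dλ^2 + ((-2*r^2 - 2)/(r^3 - r)) (dr/dλ)(dθ/dλ) = 0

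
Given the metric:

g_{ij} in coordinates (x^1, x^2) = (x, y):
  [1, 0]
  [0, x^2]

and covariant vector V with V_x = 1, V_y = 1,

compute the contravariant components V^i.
Inverse metric (diagonal): g^{xx} = 1, g^{yy} = 1/x^2
V^i = g^{ij} V_j:
V^x = (1)(1) + (0)(1) = 1
V^y = (0)(1) + (1/x^2)(1) = 1/x^2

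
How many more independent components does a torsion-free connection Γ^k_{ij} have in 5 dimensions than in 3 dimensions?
Independent components in n dimensions: n × n(n+1)/2 = n^2(n+1)/2.
5D: 5 × 15 = 75
3D: 3 × 6 = 18
Difference = 75 - 18 = 57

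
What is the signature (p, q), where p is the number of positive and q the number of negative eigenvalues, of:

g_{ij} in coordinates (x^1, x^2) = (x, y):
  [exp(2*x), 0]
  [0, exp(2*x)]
The metric is diagonal, so its eigenvalues are the diagonal entries: exp(2*x), exp(2*x) (at a generic point, where coordinate-dependent entries are positive).
2 positive, 0 negative.
(2, 0) - Riemannian (positive definite)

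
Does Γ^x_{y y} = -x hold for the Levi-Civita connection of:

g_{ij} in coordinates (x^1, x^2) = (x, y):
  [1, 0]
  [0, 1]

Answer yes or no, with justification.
Γ^x_{y y} = (1/2) g^{xx} (∂_y g_{xy} + ∂_y g_{xy} - ∂_x g_{yy}) = (1/2)(1)((0) + (0) - (0)) = 0
This differs from the proposed value -x.
No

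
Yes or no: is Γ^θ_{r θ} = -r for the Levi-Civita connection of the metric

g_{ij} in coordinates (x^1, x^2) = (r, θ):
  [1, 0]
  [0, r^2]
Γ^θ_{r θ} = (1/2) g^{θθ} (∂_r g_{θθ} + ∂_θ g_{θr} - ∂_θ g_{rθ}) = (1/2)(1/r^2)((2*r) + (0) - (0)) = 1/r
This differs from the proposed value -r.
No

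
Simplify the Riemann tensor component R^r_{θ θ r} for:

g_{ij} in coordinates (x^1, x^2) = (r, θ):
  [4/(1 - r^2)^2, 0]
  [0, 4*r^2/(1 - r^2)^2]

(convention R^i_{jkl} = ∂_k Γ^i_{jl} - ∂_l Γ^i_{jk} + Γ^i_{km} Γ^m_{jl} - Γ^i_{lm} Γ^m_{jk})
Non-zero Christoffel symbols (Γ^k_{ij} = Γ^k_{ji}):
Γ^r_{r r} = 2*r/(1 - r^2)
Γ^r_{θ θ} = (r^3 + r)/(r^2 - 1)
Γ^θ_{r θ} = (-r^2 - 1)/(r^3 - r)
R^r_{θ θ r} = ∂_θ Γ^r_{θ r} - ∂_r Γ^r_{θ θ} + Γ^r_{θ m} Γ^m_{θ r} - Γ^r_{r m} Γ^m_{θ θ}
  = (0) - ((r^4 - 4*r^2 - 1)/(r^2 - 1)^2) + (-(r^2 + 1)^2/(r^2 - 1)^2) - (-2*r^2*(r^2 + 1)/(r^2 - 1)^2) = 4*r^2/(r^2 - 1)^2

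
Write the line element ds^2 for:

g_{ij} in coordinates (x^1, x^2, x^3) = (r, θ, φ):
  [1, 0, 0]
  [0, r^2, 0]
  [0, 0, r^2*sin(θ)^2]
ds^2 = g_{ij} dx^i dx^j; only the non-zero components contribute.
ds^2 = dr^2 + r^2 dθ^2 + r^2*sin(θ)^2 dφ^2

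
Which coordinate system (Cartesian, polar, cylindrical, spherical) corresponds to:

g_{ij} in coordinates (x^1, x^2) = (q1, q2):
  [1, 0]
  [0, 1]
All components are constant and the metric is the identity, i.e. orthonormal rectilinear coordinates.
Cartesian (2D) coordinates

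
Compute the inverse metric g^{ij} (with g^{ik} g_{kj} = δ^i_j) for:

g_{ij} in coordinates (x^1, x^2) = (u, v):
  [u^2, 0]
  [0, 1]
The metric is diagonal, so g^{ij} is diagonal with entries 1/g_{ii}: diag(1/(u^2), 1).
g^{ij}:
  [1/u^2, 0]
  [0, 1]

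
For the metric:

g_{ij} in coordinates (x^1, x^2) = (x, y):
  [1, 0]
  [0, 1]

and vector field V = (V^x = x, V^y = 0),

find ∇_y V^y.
All Christoffel symbols are zero.
∇_y V^y = ∂_y V^y + Γ^y_{y j} V^j
  = (0) + (0)(x) + (0)(0)
  = 0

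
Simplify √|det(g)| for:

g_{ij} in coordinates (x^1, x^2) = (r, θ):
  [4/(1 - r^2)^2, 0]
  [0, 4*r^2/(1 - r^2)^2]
det(g) = 16*r^2/(1 - r^2)^4
√|det(g)| = 4*r/(r^2 - 1)^2
Volume element: dV = 4*r/(r^2 - 1)^2 dr dθ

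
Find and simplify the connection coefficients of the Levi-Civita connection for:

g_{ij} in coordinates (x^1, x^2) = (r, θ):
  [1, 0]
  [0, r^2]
Using Γ^k_{ij} = (1/2) g^{km} (∂_i g_{mj} + ∂_j g_{mi} - ∂_m g_{ij}); the metric is diagonal, so only the m = k term contributes.
Non-zero symbols (using the symmetry Γ^k_{ij} = Γ^k_{ji}):
Γ^r_{θ θ} = (1/2) g^{rr} (∂_θ g_{rθ} + ∂_θ g_{rθ} - ∂_r g_{θθ}) = (1/2)(1)((0) + (0) - (2*r)) = -r
Γ^θ_{r θ} = (1/2) g^{θθ} (∂_r g_{θθ} + ∂_θ g_{θr} - ∂_θ g_{rθ}) = (1/2)(1/r^2)((2*r) + (0) - (0)) = 1/r
All other Christoffel symbols are zero.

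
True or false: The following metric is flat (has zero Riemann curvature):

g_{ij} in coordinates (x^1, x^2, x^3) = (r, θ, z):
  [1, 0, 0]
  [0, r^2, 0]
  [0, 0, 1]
Non-zero Christoffel symbols:
Γ^r_{θ θ} = -r
Γ^θ_{r θ} = 1/r
Ricci tensor: R_{rr} = 0, R_{rθ} = 0, R_{rz} = 0, R_{θθ} = 0, R_{θz} = 0, R_{zz} = 0
All R_{ij} vanish; in 3 dimensions the Riemann tensor is fully determined by the Ricci tensor, so R^i_{jkl} = 0: the metric is flat (curvilinear coordinates on flat space).
True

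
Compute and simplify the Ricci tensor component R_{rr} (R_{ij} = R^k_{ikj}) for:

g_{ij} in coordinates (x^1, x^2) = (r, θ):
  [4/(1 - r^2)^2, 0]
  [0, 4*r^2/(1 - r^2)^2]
Non-zero Christoffel symbols (Γ^k_{ij} = Γ^k_{ji}):
Γ^r_{r r} = 2*r/(1 - r^2)
Γ^r_{θ θ} = (r^3 + r)/(r^2 - 1)
Γ^θ_{r θ} = (-r^2 - 1)/(r^3 - r)
R^r_{r r r} = 0 (a repeated index in an antisymmetric pair)
R^θ_{r θ r} = ∂_θ Γ^θ_{r r} - ∂_r Γ^θ_{r θ} + Γ^θ_{θ m} Γ^m_{r r} - Γ^θ_{r m} Γ^m_{r θ}
  = (0) - ((r^4 + 4*r^2 - 1)/(r^3 - r)^2) + (2*(r^2 + 1)/(r^2 - 1)^2) - ((r^2 + 1)^2/(r^3 - r)^2) = -4/(r^2 - 1)^2
R_{rr} = R^r_{r r r} + R^θ_{r θ r} = (0) + (-4/(r^2 - 1)^2) = -4/(r^2 - 1)^2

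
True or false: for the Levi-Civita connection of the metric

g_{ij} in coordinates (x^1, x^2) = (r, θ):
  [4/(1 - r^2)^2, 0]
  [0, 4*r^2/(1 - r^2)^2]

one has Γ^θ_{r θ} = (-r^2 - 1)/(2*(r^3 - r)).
Γ^θ_{r θ} = (1/2) g^{θθ} (∂_r g_{θθ} + ∂_θ g_{θr} - ∂_θ g_{rθ}) = (1/2)((1 - r^2)^2/(4*r^2))((-8*(r^3 + r)/(r^2 - 1)^3) + (0) - (0)) = (-r^2 - 1)/(r^3 - r)
This differs from the proposed value (-r^2 - 1)/(2*(r^3 - r)).
False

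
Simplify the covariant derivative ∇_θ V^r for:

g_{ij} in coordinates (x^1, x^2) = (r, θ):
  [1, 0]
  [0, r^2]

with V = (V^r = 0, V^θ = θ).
Non-zero Christoffel symbols:
Γ^r_{θ θ} = -r
Γ^θ_{r θ} = 1/r
∇_θ V^r = ∂_θ V^r + Γ^r_{θ j} V^j
  = (0) + (0)(0) + (-r)(θ)
  = -r*θ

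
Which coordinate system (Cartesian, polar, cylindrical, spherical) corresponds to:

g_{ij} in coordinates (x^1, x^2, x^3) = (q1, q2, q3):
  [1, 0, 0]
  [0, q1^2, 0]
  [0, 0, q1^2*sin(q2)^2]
The line element ds^2 = dq1^2 + q1^2 dq2^2 + q1^2 sin(q2)^2 dq3^2 is dr^2 + r^2 dθ^2 + r^2 sin(θ)^2 dφ^2 with q1 = r, q2 = θ, q3 = φ.
spherical coordinates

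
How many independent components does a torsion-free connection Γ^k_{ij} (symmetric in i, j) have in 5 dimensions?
Γ^k_{ij} has n choices for the upper index and n(n+1)/2 independent symmetric lower index pairs.
Total = 5 × 5×6/2 = 5 × 15 = 75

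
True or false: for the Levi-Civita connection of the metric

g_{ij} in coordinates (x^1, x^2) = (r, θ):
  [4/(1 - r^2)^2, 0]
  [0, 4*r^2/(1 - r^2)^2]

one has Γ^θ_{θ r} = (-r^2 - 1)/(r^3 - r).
Γ^θ_{θ r} = (1/2) g^{θθ} (∂_θ g_{θr} + ∂_r g_{θθ} - ∂_θ g_{θr}) = (1/2)((1 - r^2)^2/(4*r^2))((0) + (-8*(r^3 + r)/(r^2 - 1)^3) - (0)) = (-r^2 - 1)/(r^3 - r)
This equals the proposed value (-r^2 - 1)/(r^3 - r).
True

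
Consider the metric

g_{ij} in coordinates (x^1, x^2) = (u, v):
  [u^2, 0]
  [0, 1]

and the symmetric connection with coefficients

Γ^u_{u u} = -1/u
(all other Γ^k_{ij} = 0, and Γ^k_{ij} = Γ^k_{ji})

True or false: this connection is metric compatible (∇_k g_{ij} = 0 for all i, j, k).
Using ∇_k g_{ij} = ∂_k g_{ij} - Γ^m_{ki} g_{mj} - Γ^m_{kj} g_{im}:
∇_u g_{uu} = (2*u) - (-u) - (-u) = 4*u ≠ 0
So the connection is not metric compatible (it is not the Levi-Civita connection).
False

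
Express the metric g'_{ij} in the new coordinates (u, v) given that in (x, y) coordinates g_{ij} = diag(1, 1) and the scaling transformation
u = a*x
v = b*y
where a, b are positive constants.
Invert the transformation: x = u/a, y = v/b
g'_{ij} = (∂x^k/∂x'^i)(∂x^l/∂x'^j) g_{kl}; with g_{kl} = δ_{kl} this is Σ_k (∂x^k/∂x'^i)(∂x^k/∂x'^j).
Jacobian: ∂x/∂u = 1/a, ∂x/∂v = 0, ∂y/∂u = 0, ∂y/∂v = 1/b
g'_{uu} = (1/a)(1/a) + (0)(0) = 1/a^2
g'_{uv} = (1/a)(0) + (0)(1/b) = 0
g'_{vv} = (0)(0) + (1/b)(1/b) = 1/b^2
g'_{ij} = diag(1/a^2, 1/b^2)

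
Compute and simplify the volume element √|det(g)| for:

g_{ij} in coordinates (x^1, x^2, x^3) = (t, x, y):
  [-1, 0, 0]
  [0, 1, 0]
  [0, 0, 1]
det(g) = -1
√|det(g)| = 1
Volume element: dV = 1 dt dx dy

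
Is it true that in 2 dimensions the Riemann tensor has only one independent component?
The number of independent components is n^2(n^2-1)/12 = 4·3/12 = 1 for n = 2 (e.g. R_{1212}).
Yes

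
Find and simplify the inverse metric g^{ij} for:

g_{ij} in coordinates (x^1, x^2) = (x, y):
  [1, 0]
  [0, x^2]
The metric is diagonal, so g^{ij} is diagonal with entries 1/g_{ii}: diag(1, 1/(x^2)).
g^{ij}:
  [1, 0]
  [0, 1/x^2]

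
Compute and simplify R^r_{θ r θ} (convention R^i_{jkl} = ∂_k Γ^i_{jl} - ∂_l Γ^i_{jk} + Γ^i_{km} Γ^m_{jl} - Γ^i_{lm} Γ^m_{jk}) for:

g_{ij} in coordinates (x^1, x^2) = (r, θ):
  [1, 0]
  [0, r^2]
Non-zero Christoffel symbols (Γ^k_{ij} = Γ^k_{ji}):
Γ^r_{θ θ} = -r
Γ^θ_{r θ} = 1/r
R^r_{θ r θ} = ∂_r Γ^r_{θ θ} - ∂_θ Γ^r_{θ r} + Γ^r_{r m} Γ^m_{θ θ} - Γ^r_{θ m} Γ^m_{θ r}
  = (-1) - (0) + (0) - (-1) = 0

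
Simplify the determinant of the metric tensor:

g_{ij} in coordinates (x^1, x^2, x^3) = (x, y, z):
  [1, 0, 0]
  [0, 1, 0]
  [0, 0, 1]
Diagonal metric: det(g) = g_{11}·g_{22}·g_{33}
= (1)·(1)·(1)
det(g) = 1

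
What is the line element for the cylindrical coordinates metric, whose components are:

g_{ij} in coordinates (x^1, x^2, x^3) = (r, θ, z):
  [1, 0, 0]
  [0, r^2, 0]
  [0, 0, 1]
ds^2 = g_{ij} dx^i dx^j; only the non-zero components contribute.
ds^2 = dr^2 + r^2 dθ^2 + dz^2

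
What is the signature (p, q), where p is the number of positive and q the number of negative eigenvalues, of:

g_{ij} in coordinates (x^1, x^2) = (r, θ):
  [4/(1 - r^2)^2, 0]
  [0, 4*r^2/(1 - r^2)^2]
The metric is diagonal, so its eigenvalues are the diagonal entries: 4/(1 - r^2)^2, 4*r^2/(1 - r^2)^2 (at a generic point, where coordinate-dependent entries are positive).
2 positive, 0 negative.
(2, 0) - Riemannian (positive definite)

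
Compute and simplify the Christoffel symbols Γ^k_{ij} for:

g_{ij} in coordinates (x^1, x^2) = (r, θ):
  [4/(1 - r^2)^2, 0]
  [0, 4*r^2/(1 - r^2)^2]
Using Γ^k_{ij} = (1/2) g^{km} (∂_i g_{mj} + ∂_j g_{mi} - ∂_m g_{ij}); the metric is diagonal, so only the m = k term contributes.
Non-zero symbols (using the symmetry Γ^k_{ij} = Γ^k_{ji}):
Γ^r_{r r} = (1/2) g^{rr} (∂_r g_{rr} + ∂_r g_{rr} - ∂_r g_{rr}) = (1/2)((1 - r^2)^2/4)((16*r/(1 - r^2)^3) + (16*r/(1 - r^2)^3) - (16*r/(1 - r^2)^3)) = 2*r/(1 - r^2)
Γ^r_{θ θ} = (1/2) g^{rr} (∂_θ g_{rθ} + ∂_θ g_{rθ} - ∂_r g_{θθ}) = (1/2)((1 - r^2)^2/4)((0) + (0) - (-8*(r^3 + r)/(r^2 - 1)^3)) = (r^3 + r)/(r^2 - 1)
Γ^θ_{r θ} = (1/2) g^{θθ} (∂_r g_{θθ} + ∂_θ g_{θr} - ∂_θ g_{rθ}) = (1/2)((1 - r^2)^2/(4*r^2))((-8*(r^3 + r)/(r^2 - 1)^3) + (0) - (0)) = (-r^2 - 1)/(r^3 - r)
All other Christoffel symbols are zero.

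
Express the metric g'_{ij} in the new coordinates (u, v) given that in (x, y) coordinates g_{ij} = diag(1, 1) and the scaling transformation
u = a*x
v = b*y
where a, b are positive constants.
Invert the transformation: x = u/a, y = v/b
g'_{ij} = (∂x^k/∂x'^i)(∂x^l/∂x'^j) g_{kl}; with g_{kl} = δ_{kl} this is Σ_k (∂x^k/∂x'^i)(∂x^k/∂x'^j).
Jacobian: ∂x/∂u = 1/a, ∂x/∂v = 0, ∂y/∂u = 0, ∂y/∂v = 1/b
g'_{uu} = (1/a)(1/a) + (0)(0) = 1/a^2
g'_{uv} = (1/a)(0) + (0)(1/b) = 0
g'_{vv} = (0)(0) + (1/b)(1/b) = 1/b^2
g'_{ij} = diag(1/a^2, 1/b^2)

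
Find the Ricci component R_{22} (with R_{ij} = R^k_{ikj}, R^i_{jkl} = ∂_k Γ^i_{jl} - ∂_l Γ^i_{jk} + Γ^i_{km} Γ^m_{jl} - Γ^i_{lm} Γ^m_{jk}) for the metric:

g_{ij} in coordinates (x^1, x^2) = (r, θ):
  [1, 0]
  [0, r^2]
Non-zero Christoffel symbols (Γ^k_{ij} = Γ^k_{ji}):
Γ^r_{θ θ} = -r
Γ^θ_{r θ} = 1/r
R^r_{θ r θ} = ∂_r Γ^r_{θ θ} - ∂_θ Γ^r_{θ r} + Γ^r_{r m} Γ^m_{θ θ} - Γ^r_{θ m} Γ^m_{θ r}
  = (-1) - (0) + (0) - (-1) = 0
R^θ_{θ θ θ} = 0 (a repeated index in an antisymmetric pair)
R_{θθ} = R^r_{θ r θ} + R^θ_{θ θ θ} = (0) + (0) = 0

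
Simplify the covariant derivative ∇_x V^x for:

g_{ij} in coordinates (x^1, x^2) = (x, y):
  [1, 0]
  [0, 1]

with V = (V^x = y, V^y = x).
All Christoffel symbols are zero.
∇_x V^x = ∂_x V^x + Γ^x_{x j} V^j
  = (0) + (0)(y) + (0)(x)
  = 0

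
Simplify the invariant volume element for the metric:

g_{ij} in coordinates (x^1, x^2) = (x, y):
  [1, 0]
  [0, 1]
det(g) = 1
√|det(g)| = 1
Volume element: dV = 1 dx dy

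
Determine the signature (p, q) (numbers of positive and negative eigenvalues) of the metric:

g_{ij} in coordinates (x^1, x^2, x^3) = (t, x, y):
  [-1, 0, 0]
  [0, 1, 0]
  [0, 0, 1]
The metric is diagonal, so its eigenvalues are the diagonal entries: -1, 1, 1 (at a generic point, where coordinate-dependent entries are positive).
2 positive, 1 negative.
(2, 1) - Lorentzian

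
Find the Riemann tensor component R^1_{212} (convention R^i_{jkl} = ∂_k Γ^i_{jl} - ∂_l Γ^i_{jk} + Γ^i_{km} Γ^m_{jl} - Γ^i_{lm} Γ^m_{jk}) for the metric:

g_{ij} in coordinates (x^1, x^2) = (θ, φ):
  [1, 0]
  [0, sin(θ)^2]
Non-zero Christoffel symbols (Γ^k_{ij} = Γ^k_{ji}):
Γ^θ_{φ φ} = -sin(2*θ)/2
Γ^φ_{θ φ} = 1/tan(θ)
R^θ_{φ θ φ} = ∂_θ Γ^θ_{φ φ} - ∂_φ Γ^θ_{φ θ} + Γ^θ_{θ m} Γ^m_{φ φ} - Γ^θ_{φ m} Γ^m_{φ θ}
  = (-cos(2*θ)) - (0) + (0) - (-cos(θ)^2) = sin(θ)^2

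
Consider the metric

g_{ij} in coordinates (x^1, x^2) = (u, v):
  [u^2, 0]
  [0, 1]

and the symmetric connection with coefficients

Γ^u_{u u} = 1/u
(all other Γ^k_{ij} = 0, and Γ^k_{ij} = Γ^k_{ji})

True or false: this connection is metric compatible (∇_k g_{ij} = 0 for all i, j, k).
Using ∇_k g_{ij} = ∂_k g_{ij} - Γ^m_{ki} g_{mj} - Γ^m_{kj} g_{im}:
e.g. ∇_u g_{uu} = (2*u) - (u) - (u) = 0
Every component ∇_k g_{ij} vanishes: the connection is metric compatible.
True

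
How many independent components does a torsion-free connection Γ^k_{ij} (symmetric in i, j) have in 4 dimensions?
Γ^k_{ij} has n choices for the upper index and n(n+1)/2 independent symmetric lower index pairs.
Total = 4 × 4×5/2 = 4 × 10 = 40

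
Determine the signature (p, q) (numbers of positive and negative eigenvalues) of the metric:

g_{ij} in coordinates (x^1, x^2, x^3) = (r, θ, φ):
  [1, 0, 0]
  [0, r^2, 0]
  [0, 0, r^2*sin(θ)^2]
The metric is diagonal, so its eigenvalues are the diagonal entries: 1, r^2, r^2*sin(θ)^2 (at a generic point, where coordinate-dependent entries are positive).
3 positive, 0 negative.
(3, 0) - Riemannian (positive definite)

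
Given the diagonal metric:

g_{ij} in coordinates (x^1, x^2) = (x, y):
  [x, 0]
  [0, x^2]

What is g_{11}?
With x^1 = x, x^2 = y, g_{11} = g_{xx} is the row-1, column-1 entry of the matrix.
g_{11} = x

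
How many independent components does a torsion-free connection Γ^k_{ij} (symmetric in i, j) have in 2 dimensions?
Γ^k_{ij} has n choices for the upper index and n(n+1)/2 independent symmetric lower index pairs.
Total = 2 × 2×3/2 = 2 × 3 = 6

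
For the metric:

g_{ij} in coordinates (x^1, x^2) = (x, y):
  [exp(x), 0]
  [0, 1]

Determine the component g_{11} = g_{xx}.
With x^1 = x, x^2 = y, g_{11} = g_{xx} is the row-1, column-1 entry of the matrix.
g_{11} = exp(x)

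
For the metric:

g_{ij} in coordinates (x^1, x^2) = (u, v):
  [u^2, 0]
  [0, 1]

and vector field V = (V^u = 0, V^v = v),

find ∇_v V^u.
Non-zero Christoffel symbols:
Γ^u_{u u} = 1/u
∇_v V^u = ∂_v V^u + Γ^u_{v j} V^j
  = (0) + (0)(0) + (0)(v)
  = 0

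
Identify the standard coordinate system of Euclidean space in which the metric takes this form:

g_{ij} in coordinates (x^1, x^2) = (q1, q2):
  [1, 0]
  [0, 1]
All components are constant and the metric is the identity, i.e. orthonormal rectilinear coordinates.
Cartesian (2D) coordinates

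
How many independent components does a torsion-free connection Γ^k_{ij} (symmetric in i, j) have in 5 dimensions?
Γ^k_{ij} has n choices for the upper index and n(n+1)/2 independent symmetric lower index pairs.
Total = 5 × 5×6/2 = 5 × 15 = 75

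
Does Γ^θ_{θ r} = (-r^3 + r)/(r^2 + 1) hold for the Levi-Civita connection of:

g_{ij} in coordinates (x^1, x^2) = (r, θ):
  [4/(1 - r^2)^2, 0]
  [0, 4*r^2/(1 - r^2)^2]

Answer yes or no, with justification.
Γ^θ_{θ r} = (1/2) g^{θθ} (∂_θ g_{θr} + ∂_r g_{θθ} - ∂_θ g_{θr}) = (1/2)((1 - r^2)^2/(4*r^2))((0) + (-8*(r^3 + r)/(r^2 - 1)^3) - (0)) = (-r^2 - 1)/(r^3 - r)
This differs from the proposed value (-r^3 + r)/(r^2 + 1).
No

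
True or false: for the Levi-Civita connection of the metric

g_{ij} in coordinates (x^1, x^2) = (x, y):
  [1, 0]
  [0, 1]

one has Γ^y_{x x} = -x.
Γ^y_{x x} = (1/2) g^{yy} (∂_x g_{yx} + ∂_x g_{yx} - ∂_y g_{xx}) = (1/2)(1)((0) + (0) - (0)) = 0
This differs from the proposed value -x.
False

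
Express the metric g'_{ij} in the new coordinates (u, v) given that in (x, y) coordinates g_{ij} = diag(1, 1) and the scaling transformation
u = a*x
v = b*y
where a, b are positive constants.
Invert the transformation: x = u/a, y = v/b
g'_{ij} = (∂x^k/∂x'^i)(∂x^l/∂x'^j) g_{kl}; with g_{kl} = δ_{kl} this is Σ_k (∂x^k/∂x'^i)(∂x^k/∂x'^j).
Jacobian: ∂x/∂u = 1/a, ∂x/∂v = 0, ∂y/∂u = 0, ∂y/∂v = 1/b
g'_{uu} = (1/a)(1/a) + (0)(0) = 1/a^2
g'_{uv} = (1/a)(0) + (0)(1/b) = 0
g'_{vv} = (0)(0) + (1/b)(1/b) = 1/b^2
g'_{ij} = diag(1/a^2, 1/b^2)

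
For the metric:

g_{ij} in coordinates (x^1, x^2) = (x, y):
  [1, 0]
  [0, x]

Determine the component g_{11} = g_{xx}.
With x^1 = x, x^2 = y, g_{11} = g_{xx} is the row-1, column-1 entry of the matrix.
g_{11} = 1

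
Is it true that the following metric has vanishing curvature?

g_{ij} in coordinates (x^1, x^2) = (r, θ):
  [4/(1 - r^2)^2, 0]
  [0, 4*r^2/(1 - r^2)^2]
Non-zero Christoffel symbols:
Γ^r_{r r} = 2*r/(1 - r^2)
Γ^r_{θ θ} = (r^3 + r)/(r^2 - 1)
Γ^θ_{r θ} = (-r^2 - 1)/(r^3 - r)
Ricci tensor: R_{rr} = -4/(r^2 - 1)^2, R_{rθ} = 0, R_{θθ} = -4*r^2/(r^2 - 1)^2
The Ricci tensor is non-zero, so the Riemann tensor is non-zero: not flat.
No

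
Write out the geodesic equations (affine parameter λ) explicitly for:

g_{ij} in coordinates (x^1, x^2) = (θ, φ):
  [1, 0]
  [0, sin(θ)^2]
Geodesic equation: d^2x^k/dλ^2 + Γ^k_{ij} (dx^i/dλ)(dx^j/dλ) = 0.
Non-zero Christoffel symbols:
Γ^θ_{φ φ} = -sin(2*θ)/2
Γ^φ_{θ φ} = 1/tan(θ)
Substituting (the symmetric pair Γ^k_{ij}, Γ^k_{ji} combines into a factor 2):
d^2θ/dλ^2 - (sin(2*θ)/2) (dφ/dλ)^2 = 0
d^2φ/dλ^2 + (2/tan(θ)) (dθ/dλ)(dφ/dλ) = 0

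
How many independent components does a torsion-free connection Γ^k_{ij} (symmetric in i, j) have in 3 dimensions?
Γ^k_{ij} has n choices for the upper index and n(n+1)/2 independent symmetric lower index pairs.
Total = 3 × 3×4/2 = 3 × 6 = 18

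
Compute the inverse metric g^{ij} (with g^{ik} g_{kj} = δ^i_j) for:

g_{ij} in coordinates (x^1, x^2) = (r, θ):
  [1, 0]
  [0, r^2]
The metric is diagonal, so g^{ij} is diagonal with entries 1/g_{ii}: diag(1, 1/(r^2)).
g^{ij}:
  [1, 0]
  [0, 1/r^2]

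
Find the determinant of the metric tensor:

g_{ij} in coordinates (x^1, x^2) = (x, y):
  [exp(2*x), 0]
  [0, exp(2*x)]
For a 2×2 metric: det(g) = g_{11}·g_{22} - g_{12}·g_{21}
= (exp(2*x))·(exp(2*x)) - (0)·(0)
= exp(4*x) - 0
det(g) = exp(4*x)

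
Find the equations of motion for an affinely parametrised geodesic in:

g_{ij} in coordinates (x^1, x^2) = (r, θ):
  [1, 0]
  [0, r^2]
Geodesic equation: d^2x^k/dλ^2 + Γ^k_{ij} (dx^i/dλ)(dx^j/dλ) = 0.
Non-zero Christoffel symbols:
Γ^r_{θ θ} = -r
Γ^θ_{r θ} = 1/r
Substituting (the symmetric pair Γ^k_{ij}, Γ^k_{ji} combines into a factor 2):
d^2r/dλ^2 - r (dθ/dλ)^2 = 0
d^2θ/dλ^2 + (2/r) (dr/dλ)(dθ/dλ) = 0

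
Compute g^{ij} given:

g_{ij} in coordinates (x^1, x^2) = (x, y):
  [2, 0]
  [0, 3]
The metric is diagonal, so g^{ij} is diagonal with entries 1/g_{ii}: diag(1/2, 1/3).
g^{ij}:
  [1/2, 0]
  [0, 1/3]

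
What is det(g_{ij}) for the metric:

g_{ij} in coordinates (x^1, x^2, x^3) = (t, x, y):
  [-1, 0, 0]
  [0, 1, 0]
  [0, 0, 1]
Diagonal metric: det(g) = g_{11}·g_{22}·g_{33}
= (-1)·(1)·(1)
det(g) = -1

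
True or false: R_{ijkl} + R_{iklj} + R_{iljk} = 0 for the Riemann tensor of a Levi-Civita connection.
This is the first (algebraic) Bianchi identity.
True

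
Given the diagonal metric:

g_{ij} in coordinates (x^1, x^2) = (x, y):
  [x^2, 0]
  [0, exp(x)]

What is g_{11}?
With x^1 = x, x^2 = y, g_{11} = g_{xx} is the row-1, column-1 entry of the matrix.
g_{11} = x^2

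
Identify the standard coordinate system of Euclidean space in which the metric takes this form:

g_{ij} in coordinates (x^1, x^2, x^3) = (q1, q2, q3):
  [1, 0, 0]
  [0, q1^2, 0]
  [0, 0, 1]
The line element ds^2 = dq1^2 + q1^2 dq2^2 + dq3^2 is dr^2 + r^2 dθ^2 + dz^2 with q1 = r, q2 = θ, q3 = z.
cylindrical coordinates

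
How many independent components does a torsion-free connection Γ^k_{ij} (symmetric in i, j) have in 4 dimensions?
Γ^k_{ij} has n choices for the upper index and n(n+1)/2 independent symmetric lower index pairs.
Total = 4 × 4×5/2 = 4 × 10 = 40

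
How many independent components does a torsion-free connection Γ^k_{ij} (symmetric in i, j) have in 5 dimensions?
Γ^k_{ij} has n choices for the upper index and n(n+1)/2 independent symmetric lower index pairs.
Total = 5 × 5×6/2 = 5 × 15 = 75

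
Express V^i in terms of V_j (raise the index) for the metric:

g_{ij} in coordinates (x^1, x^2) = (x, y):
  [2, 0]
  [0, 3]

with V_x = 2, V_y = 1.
Inverse metric (diagonal): g^{xx} = 1/2, g^{yy} = 1/3
V^i = g^{ij} V_j:
V^x = (1/2)(2) + (0)(1) = 1
V^y = (0)(2) + (1/3)(1) = 1/3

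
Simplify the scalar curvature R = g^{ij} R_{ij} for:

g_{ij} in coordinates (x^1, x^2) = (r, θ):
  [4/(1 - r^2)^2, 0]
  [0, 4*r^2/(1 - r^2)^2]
Non-zero Christoffel symbols (Γ^k_{ij} = Γ^k_{ji}):
Γ^r_{r r} = 2*r/(1 - r^2)
Γ^r_{θ θ} = (r^3 + r)/(r^2 - 1)
Γ^θ_{r θ} = (-r^2 - 1)/(r^3 - r)
Ricci tensor (R_{ij} = R^k_{ikj}): R_{rr} = -4/(r^2 - 1)^2, R_{rθ} = 0, R_{θθ} = -4*r^2/(r^2 - 1)^2
Inverse metric: g^{rr} = (1 - r^2)^2/4, g^{θθ} = (1 - r^2)^2/(4*r^2)
R = g^{ij} R_{ij} = ((1 - r^2)^2/4)(-4/(r^2 - 1)^2) + ((1 - r^2)^2/(4*r^2))(-4*r^2/(r^2 - 1)^2) = -2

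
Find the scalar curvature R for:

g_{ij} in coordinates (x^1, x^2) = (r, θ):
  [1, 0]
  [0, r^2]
Non-zero Christoffel symbols (Γ^k_{ij} = Γ^k_{ji}):
Γ^r_{θ θ} = -r
Γ^θ_{r θ} = 1/r
Ricci tensor (R_{ij} = R^k_{ikj}): R_{rr} = 0, R_{rθ} = 0, R_{θθ} = 0
Inverse metric: g^{rr} = 1, g^{θθ} = 1/r^2
R = g^{ij} R_{ij} = (1)(0) + (1/r^2)(0) = 0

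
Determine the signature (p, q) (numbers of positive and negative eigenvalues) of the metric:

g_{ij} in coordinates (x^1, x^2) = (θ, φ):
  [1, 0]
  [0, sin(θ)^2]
The metric is diagonal, so its eigenvalues are the diagonal entries: 1, sin(θ)^2 (at a generic point, where coordinate-dependent entries are positive).
2 positive, 0 negative.
(2, 0) - Riemannian (positive definite)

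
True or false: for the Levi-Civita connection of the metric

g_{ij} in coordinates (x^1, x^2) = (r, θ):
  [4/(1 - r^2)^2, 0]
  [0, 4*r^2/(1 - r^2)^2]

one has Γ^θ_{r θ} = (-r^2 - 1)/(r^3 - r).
Γ^θ_{r θ} = (1/2) g^{θθ} (∂_r g_{θθ} + ∂_θ g_{θr} - ∂_θ g_{rθ}) = (1/2)((1 - r^2)^2/(4*r^2))((-8*(r^3 + r)/(r^2 - 1)^3) + (0) - (0)) = (-r^2 - 1)/(r^3 - r)
This equals the proposed value (-r^2 - 1)/(r^3 - r).
True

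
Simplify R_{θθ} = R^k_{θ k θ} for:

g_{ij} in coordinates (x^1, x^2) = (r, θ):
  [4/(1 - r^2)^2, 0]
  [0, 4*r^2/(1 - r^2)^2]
Non-zero Christoffel symbols (Γ^k_{ij} = Γ^k_{ji}):
Γ^r_{r r} = 2*r/(1 - r^2)
Γ^r_{θ θ} = (r^3 + r)/(r^2 - 1)
Γ^θ_{r θ} = (-r^2 - 1)/(r^3 - r)
R^r_{θ r θ} = ∂_r Γ^r_{θ θ} - ∂_θ Γ^r_{θ r} + Γ^r_{r m} Γ^m_{θ θ} - Γ^r_{θ m} Γ^m_{θ r}
  = ((r^4 - 4*r^2 - 1)/(r^2 - 1)^2) - (0) + (-2*r^2*(r^2 + 1)/(r^2 - 1)^2) - (-(r^2 + 1)^2/(r^2 - 1)^2) = -4*r^2/(r^2 - 1)^2
R^θ_{θ θ θ} = 0 (a repeated index in an antisymmetric pair)
R_{θθ} = R^r_{θ r θ} + R^θ_{θ θ θ} = (-4*r^2/(r^2 - 1)^2) + (0) = -4*r^2/(r^2 - 1)^2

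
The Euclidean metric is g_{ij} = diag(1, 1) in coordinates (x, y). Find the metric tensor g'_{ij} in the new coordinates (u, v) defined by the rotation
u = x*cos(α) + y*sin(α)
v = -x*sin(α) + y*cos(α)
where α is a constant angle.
Invert the transformation: x = u*cos(α) - v*sin(α), y = u*sin(α) + v*cos(α)
g'_{ij} = (∂x^k/∂x'^i)(∂x^l/∂x'^j) g_{kl}; with g_{kl} = δ_{kl} this is Σ_k (∂x^k/∂x'^i)(∂x^k/∂x'^j).
Jacobian: ∂x/∂u = cos(α), ∂x/∂v = -sin(α), ∂y/∂u = sin(α), ∂y/∂v = cos(α)
g'_{uu} = (cos(α))(cos(α)) + (sin(α))(sin(α)) = 1
g'_{uv} = (cos(α))(-sin(α)) + (sin(α))(cos(α)) = 0
g'_{vv} = (-sin(α))(-sin(α)) + (cos(α))(cos(α)) = 1
g'_{ij} = diag(1, 1)
The Euclidean metric is invariant under rotations.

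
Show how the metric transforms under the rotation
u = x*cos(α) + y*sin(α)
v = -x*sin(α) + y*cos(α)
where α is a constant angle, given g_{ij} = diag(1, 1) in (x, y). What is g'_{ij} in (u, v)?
Invert the transformation: x = u*cos(α) - v*sin(α), y = u*sin(α) + v*cos(α)
g'_{ij} = (∂x^k/∂x'^i)(∂x^l/∂x'^j) g_{kl}; with g_{kl} = δ_{kl} this is Σ_k (∂x^k/∂x'^i)(∂x^k/∂x'^j).
Jacobian: ∂x/∂u = cos(α), ∂x/∂v = -sin(α), ∂y/∂u = sin(α), ∂y/∂v = cos(α)
g'_{uu} = (cos(α))(cos(α)) + (sin(α))(sin(α)) = 1
g'_{uv} = (cos(α))(-sin(α)) + (sin(α))(cos(α)) = 0
g'_{vv} = (-sin(α))(-sin(α)) + (cos(α))(cos(α)) = 1
g'_{ij} = diag(1, 1)
The Euclidean metric is invariant under rotations.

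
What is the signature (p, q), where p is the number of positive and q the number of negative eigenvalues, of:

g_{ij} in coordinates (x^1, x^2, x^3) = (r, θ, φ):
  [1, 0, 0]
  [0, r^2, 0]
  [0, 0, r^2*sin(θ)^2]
The metric is diagonal, so its eigenvalues are the diagonal entries: 1, r^2, r^2*sin(θ)^2 (at a generic point, where coordinate-dependent entries are positive).
3 positive, 0 negative.
(3, 0) - Riemannian (positive definite)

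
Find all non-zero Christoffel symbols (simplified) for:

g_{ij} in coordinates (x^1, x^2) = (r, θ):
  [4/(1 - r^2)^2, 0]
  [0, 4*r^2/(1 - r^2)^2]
Using Γ^k_{ij} = (1/2) g^{km} (∂_i g_{mj} + ∂_j g_{mi} - ∂_m g_{ij}); the metric is diagonal, so only the m = k term contributes.
Non-zero symbols (using the symmetry Γ^k_{ij} = Γ^k_{ji}):
Γ^r_{r r} = (1/2) g^{rr} (∂_r g_{rr} + ∂_r g_{rr} - ∂_r g_{rr}) = (1/2)((1 - r^2)^2/4)((16*r/(1 - r^2)^3) + (16*r/(1 - r^2)^3) - (16*r/(1 - r^2)^3)) = 2*r/(1 - r^2)
Γ^r_{θ θ} = (1/2) g^{rr} (∂_θ g_{rθ} + ∂_θ g_{rθ} - ∂_r g_{θθ}) = (1/2)((1 - r^2)^2/4)((0) + (0) - (-8*(r^3 + r)/(r^2 - 1)^3)) = (r^3 + r)/(r^2 - 1)
Γ^θ_{r θ} = (1/2) g^{θθ} (∂_r g_{θθ} + ∂_θ g_{θr} - ∂_θ g_{rθ}) = (1/2)((1 - r^2)^2/(4*r^2))((-8*(r^3 + r)/(r^2 - 1)^3) + (0) - (0)) = (-r^2 - 1)/(r^3 - r)
All other Christoffel symbols are zero.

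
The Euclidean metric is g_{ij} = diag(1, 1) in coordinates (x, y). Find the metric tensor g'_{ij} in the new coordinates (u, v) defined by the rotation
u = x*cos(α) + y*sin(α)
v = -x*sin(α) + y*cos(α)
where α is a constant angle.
Invert the transformation: x = u*cos(α) - v*sin(α), y = u*sin(α) + v*cos(α)
g'_{ij} = (∂x^k/∂x'^i)(∂x^l/∂x'^j) g_{kl}; with g_{kl} = δ_{kl} this is Σ_k (∂x^k/∂x'^i)(∂x^k/∂x'^j).
Jacobian: ∂x/∂u = cos(α), ∂x/∂v = -sin(α), ∂y/∂u = sin(α), ∂y/∂v = cos(α)
g'_{uu} = (cos(α))(cos(α)) + (sin(α))(sin(α)) = 1
g'_{uv} = (cos(α))(-sin(α)) + (sin(α))(cos(α)) = 0
g'_{vv} = (-sin(α))(-sin(α)) + (cos(α))(cos(α)) = 1
g'_{ij} = diag(1, 1)
The Euclidean metric is invariant under rotations.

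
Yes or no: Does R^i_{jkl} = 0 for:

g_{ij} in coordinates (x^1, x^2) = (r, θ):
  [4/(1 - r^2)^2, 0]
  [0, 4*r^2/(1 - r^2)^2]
Non-zero Christoffel symbols:
Γ^r_{r r} = 2*r/(1 - r^2)
Γ^r_{θ θ} = (r^3 + r)/(r^2 - 1)
Γ^θ_{r θ} = (-r^2 - 1)/(r^3 - r)
Ricci tensor: R_{rr} = -4/(r^2 - 1)^2, R_{rθ} = 0, R_{θθ} = -4*r^2/(r^2 - 1)^2
The Ricci tensor is non-zero, so the Riemann tensor is non-zero: not flat.
No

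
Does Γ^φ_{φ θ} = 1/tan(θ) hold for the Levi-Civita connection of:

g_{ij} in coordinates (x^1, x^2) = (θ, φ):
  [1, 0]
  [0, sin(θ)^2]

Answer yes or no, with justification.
Γ^φ_{φ θ} = (1/2) g^{φφ} (∂_φ g_{φθ} + ∂_θ g_{φφ} - ∂_φ g_{φθ}) = (1/2)(1/sin(θ)^2)((0) + (sin(2*θ)) - (0)) = 1/tan(θ)
This equals the proposed value 1/tan(θ).
Yes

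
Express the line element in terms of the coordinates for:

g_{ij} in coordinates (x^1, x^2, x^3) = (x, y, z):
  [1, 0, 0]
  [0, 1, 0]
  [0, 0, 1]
ds^2 = g_{ij} dx^i dx^j; only the non-zero components contribute.
ds^2 = dx^2 + dy^2 + dz^2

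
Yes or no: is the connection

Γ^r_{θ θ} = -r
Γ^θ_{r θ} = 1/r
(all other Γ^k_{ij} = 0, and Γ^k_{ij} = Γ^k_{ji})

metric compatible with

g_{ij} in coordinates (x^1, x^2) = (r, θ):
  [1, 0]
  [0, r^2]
Using ∇_k g_{ij} = ∂_k g_{ij} - Γ^m_{ki} g_{mj} - Γ^m_{kj} g_{im}:
e.g. ∇_r g_{θθ} = (2*r) - (r) - (r) = 0
Every component ∇_k g_{ij} vanishes: the connection is metric compatible.
Yes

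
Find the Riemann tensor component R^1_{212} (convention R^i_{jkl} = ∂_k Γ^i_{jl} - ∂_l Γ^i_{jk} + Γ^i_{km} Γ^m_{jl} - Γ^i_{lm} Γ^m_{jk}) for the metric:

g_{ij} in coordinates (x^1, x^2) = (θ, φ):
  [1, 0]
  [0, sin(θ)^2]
Non-zero Christoffel symbols (Γ^k_{ij} = Γ^k_{ji}):
Γ^θ_{φ φ} = -sin(2*θ)/2
Γ^φ_{θ φ} = 1/tan(θ)
R^θ_{φ θ φ} = ∂_θ Γ^θ_{φ φ} - ∂_φ Γ^θ_{φ θ} + Γ^θ_{θ m} Γ^m_{φ φ} - Γ^θ_{φ m} Γ^m_{φ θ}
  = (-cos(2*θ)) - (0) + (0) - (-cos(θ)^2) = sin(θ)^2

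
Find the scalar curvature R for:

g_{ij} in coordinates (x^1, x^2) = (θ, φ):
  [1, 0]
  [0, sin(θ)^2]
Non-zero Christoffel symbols (Γ^k_{ij} = Γ^k_{ji}):
Γ^θ_{φ φ} = -sin(2*θ)/2
Γ^φ_{θ φ} = 1/tan(θ)
Ricci tensor (R_{ij} = R^k_{ikj}): R_{θθ} = 1, R_{θφ} = 0, R_{φφ} = sin(θ)^2
Inverse metric: g^{θθ} = 1, g^{φφ} = 1/sin(θ)^2
R = g^{ij} R_{ij} = (1)(1) + (1/sin(θ)^2)(sin(θ)^2) = 2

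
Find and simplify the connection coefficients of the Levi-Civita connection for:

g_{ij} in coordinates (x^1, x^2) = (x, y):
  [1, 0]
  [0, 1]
Using Γ^k_{ij} = (1/2) g^{km} (∂_i g_{mj} + ∂_j g_{mi} - ∂_m g_{ij}); the metric is diagonal, so only the m = k term contributes.
Every metric component is constant, so all ∂_m g_{ij} = 0 and every Christoffel symbol vanishes.
All Christoffel symbols are zero.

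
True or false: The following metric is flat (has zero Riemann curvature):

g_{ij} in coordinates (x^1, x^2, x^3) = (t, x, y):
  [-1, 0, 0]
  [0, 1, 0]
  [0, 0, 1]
All metric components are constant, so every Christoffel symbol vanishes and R^i_{jkl} = 0.
True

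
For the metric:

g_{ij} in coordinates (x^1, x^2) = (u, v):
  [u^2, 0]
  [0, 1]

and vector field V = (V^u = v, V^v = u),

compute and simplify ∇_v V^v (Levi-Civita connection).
Non-zero Christoffel symbols:
Γ^u_{u u} = 1/u
∇_v V^v = ∂_v V^v + Γ^v_{v j} V^j
  = (0) + (0)(v) + (0)(u)
  = 0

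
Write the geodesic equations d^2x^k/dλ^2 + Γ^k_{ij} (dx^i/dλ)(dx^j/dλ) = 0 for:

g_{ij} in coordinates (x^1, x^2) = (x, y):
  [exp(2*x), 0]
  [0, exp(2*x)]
Geodesic equation: d^2x^k/dλ^2 + Γ^k_{ij} (dx^i/dλ)(dx^j/dλ) = 0.
Non-zero Christoffel symbols:
Γ^x_{x x} = 1
Γ^x_{y y} = -1
Γ^y_{x y} = 1
Substituting (the symmetric pair Γ^k_{ij}, Γ^k_{ji} combines into a factor 2):
d^2x/dλ^2 + (dx/dλ)^2 - (dy/dλ)^2 = 0
d^2y/dλ^2 + 2 (dx/dλ)(dy/dλ) = 0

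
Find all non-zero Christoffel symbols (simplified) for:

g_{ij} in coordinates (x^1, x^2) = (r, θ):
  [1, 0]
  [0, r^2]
Using Γ^k_{ij} = (1/2) g^{km} (∂_i g_{mj} + ∂_j g_{mi} - ∂_m g_{ij}); the metric is diagonal, so only the m = k term contributes.
Non-zero symbols (using the symmetry Γ^k_{ij} = Γ^k_{ji}):
Γ^r_{θ θ} = (1/2) g^{rr} (∂_θ g_{rθ} + ∂_θ g_{rθ} - ∂_r g_{θθ}) = (1/2)(1)((0) + (0) - (2*r)) = -r
Γ^θ_{r θ} = (1/2) g^{θθ} (∂_r g_{θθ} + ∂_θ g_{θr} - ∂_θ g_{rθ}) = (1/2)(1/r^2)((2*r) + (0) - (0)) = 1/r
All other Christoffel symbols are zero.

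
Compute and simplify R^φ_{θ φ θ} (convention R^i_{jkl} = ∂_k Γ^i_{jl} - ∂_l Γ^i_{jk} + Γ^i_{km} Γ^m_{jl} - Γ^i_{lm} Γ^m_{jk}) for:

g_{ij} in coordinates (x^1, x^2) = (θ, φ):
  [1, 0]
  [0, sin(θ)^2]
Non-zero Christoffel symbols (Γ^k_{ij} = Γ^k_{ji}):
Γ^θ_{φ φ} = -sin(2*θ)/2
Γ^φ_{θ φ} = 1/tan(θ)
R^φ_{θ φ θ} = ∂_φ Γ^φ_{θ θ} - ∂_θ Γ^φ_{θ φ} + Γ^φ_{φ m} Γ^m_{θ θ} - Γ^φ_{θ m} Γ^m_{θ φ}
  = (0) - (-1/sin(θ)^2) + (0) - (1/tan(θ)^2) = 1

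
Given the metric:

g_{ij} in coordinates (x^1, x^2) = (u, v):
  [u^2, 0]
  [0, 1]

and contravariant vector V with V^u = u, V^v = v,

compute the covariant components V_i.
V_i = g_{ij} V^j:
V_u = (u^2)(u) + (0)(v) = u^3
V_v = (0)(u) + (1)(v) = v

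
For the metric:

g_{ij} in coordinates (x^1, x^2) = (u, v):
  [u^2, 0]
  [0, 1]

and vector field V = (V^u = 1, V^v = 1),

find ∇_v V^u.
Non-zero Christoffel symbols:
Γ^u_{u u} = 1/u
∇_v V^u = ∂_v V^u + Γ^u_{v j} V^j
  = (0) + (0)(1) + (0)(1)
  = 0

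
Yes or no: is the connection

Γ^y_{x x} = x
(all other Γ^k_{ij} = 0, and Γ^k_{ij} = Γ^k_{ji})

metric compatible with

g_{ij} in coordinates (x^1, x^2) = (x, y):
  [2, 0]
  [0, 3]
Using ∇_k g_{ij} = ∂_k g_{ij} - Γ^m_{ki} g_{mj} - Γ^m_{kj} g_{im}:
∇_x g_{xy} = (0) - (3*x) - (0) = -3*x ≠ 0
So the connection is not metric compatible (it is not the Levi-Civita connection).
No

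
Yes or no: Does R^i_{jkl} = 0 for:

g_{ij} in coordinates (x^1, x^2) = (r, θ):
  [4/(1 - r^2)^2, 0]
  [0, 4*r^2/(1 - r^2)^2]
Non-zero Christoffel symbols:
Γ^r_{r r} = 2*r/(1 - r^2)
Γ^r_{θ θ} = (r^3 + r)/(r^2 - 1)
Γ^θ_{r θ} = (-r^2 - 1)/(r^3 - r)
Ricci tensor: R_{rr} = -4/(r^2 - 1)^2, R_{rθ} = 0, R_{θθ} = -4*r^2/(r^2 - 1)^2
The Ricci tensor is non-zero, so the Riemann tensor is non-zero: not flat.
No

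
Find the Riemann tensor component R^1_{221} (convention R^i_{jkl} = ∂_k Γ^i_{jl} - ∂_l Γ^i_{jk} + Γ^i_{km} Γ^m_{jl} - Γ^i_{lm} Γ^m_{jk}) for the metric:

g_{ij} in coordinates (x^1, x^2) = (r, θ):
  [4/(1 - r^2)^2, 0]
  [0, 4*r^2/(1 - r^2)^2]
Non-zero Christoffel symbols (Γ^k_{ij} = Γ^k_{ji}):
Γ^r_{r r} = 2*r/(1 - r^2)
Γ^r_{θ θ} = (r^3 + r)/(r^2 - 1)
Γ^θ_{r θ} = (-r^2 - 1)/(r^3 - r)
R^r_{θ θ r} = ∂_θ Γ^r_{θ r} - ∂_r Γ^r_{θ θ} + Γ^r_{θ m} Γ^m_{θ r} - Γ^r_{r m} Γ^m_{θ θ}
  = (0) - ((r^4 - 4*r^2 - 1)/(r^2 - 1)^2) + (-(r^2 + 1)^2/(r^2 - 1)^2) - (-2*r^2*(r^2 + 1)/(r^2 - 1)^2) = 4*r^2/(r^2 - 1)^2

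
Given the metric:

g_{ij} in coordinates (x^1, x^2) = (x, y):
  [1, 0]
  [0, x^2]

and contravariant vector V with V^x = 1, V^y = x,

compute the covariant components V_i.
V_i = g_{ij} V^j:
V_x = (1)(1) + (0)(x) = 1
V_y = (0)(1) + (x^2)(x) = x^3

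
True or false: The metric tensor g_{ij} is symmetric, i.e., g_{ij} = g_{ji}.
By definition the metric is a symmetric bilinear form, g_{ij} = g_{ji}.
True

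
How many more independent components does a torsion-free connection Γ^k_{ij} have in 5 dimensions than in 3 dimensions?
Independent components in n dimensions: n × n(n+1)/2 = n^2(n+1)/2.
5D: 5 × 15 = 75
3D: 3 × 6 = 18
Difference = 75 - 18 = 57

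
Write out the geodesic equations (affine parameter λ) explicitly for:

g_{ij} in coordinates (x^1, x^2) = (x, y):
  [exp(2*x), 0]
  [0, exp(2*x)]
Geodesic equation: d^2x^k/dλ^2 + Γ^k_{ij} (dx^i/dλ)(dx^j/dλ) = 0.
Non-zero Christoffel symbols:
Γ^x_{x x} = 1
Γ^x_{y y} = -1
Γ^y_{x y} = 1
Substituting (the symmetric pair Γ^k_{ij}, Γ^k_{ji} combines into a factor 2):
d^2x/dλ^2 + (dx/dλ)^2 - (dy/dλ)^2 = 0
d^2y/dλ^2 + 2 (dx/dλ)(dy/dλ) = 0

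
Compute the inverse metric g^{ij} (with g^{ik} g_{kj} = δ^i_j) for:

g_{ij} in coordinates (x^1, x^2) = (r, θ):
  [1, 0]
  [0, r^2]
The metric is diagonal, so g^{ij} is diagonal with entries 1/g_{ii}: diag(1, 1/(r^2)).
g^{ij}:
  [1, 0]
  [0, 1/r^2]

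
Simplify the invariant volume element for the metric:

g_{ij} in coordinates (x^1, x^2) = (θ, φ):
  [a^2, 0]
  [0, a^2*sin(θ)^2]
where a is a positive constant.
det(g) = a^4*sin(θ)^2
√|det(g)| = a^2*sin(θ) (taking 0 < θ < π so that |sin(θ)| = sin(θ))
Volume element: dV = a^2*sin(θ) dθ dφ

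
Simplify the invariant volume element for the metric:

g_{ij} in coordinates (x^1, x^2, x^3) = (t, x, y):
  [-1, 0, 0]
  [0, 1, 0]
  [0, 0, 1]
det(g) = -1
√|det(g)| = 1
Volume element: dV = 1 dt dx dy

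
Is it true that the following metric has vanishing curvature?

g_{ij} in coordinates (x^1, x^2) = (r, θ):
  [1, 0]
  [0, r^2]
Non-zero Christoffel symbols:
Γ^r_{θ θ} = -r
Γ^θ_{r θ} = 1/r
Ricci tensor: R_{rr} = 0, R_{rθ} = 0, R_{θθ} = 0
All R_{ij} vanish; in 2 dimensions the Riemann tensor is fully determined by the Ricci tensor, so R^i_{jkl} = 0: the metric is flat (curvilinear coordinates on flat space).
Yes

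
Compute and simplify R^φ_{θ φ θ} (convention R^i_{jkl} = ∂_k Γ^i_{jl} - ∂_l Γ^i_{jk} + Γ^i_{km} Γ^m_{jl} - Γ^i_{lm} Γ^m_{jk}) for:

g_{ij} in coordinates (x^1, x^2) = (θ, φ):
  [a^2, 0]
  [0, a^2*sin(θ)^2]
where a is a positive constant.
Non-zero Christoffel symbols (Γ^k_{ij} = Γ^k_{ji}):
Γ^θ_{φ φ} = -sin(2*θ)/2
Γ^φ_{θ φ} = 1/tan(θ)
R^φ_{θ φ θ} = ∂_φ Γ^φ_{θ θ} - ∂_θ Γ^φ_{θ φ} + Γ^φ_{φ m} Γ^m_{θ θ} - Γ^φ_{θ m} Γ^m_{θ φ}
  = (0) - (-1/sin(θ)^2) + (0) - (1/tan(θ)^2) = 1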